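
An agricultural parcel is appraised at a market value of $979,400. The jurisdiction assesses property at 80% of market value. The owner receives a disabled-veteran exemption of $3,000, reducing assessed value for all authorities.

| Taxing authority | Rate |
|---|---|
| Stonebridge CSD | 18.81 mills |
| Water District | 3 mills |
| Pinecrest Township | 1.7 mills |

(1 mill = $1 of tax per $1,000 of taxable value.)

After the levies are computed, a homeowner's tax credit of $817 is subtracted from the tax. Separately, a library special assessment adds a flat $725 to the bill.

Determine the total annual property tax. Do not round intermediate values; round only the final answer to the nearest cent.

Assessed value = $979,400 × 0.8 = $783,520
Taxable value = $783,520 − $3,000 = $780,520
Stonebridge CSD: $780,520 × 0.01881 = $14,681.5812
Water District: $780,520 × 0.003 = $2,341.56
Pinecrest Township: $780,520 × 0.0017 = $1,326.884
Levies subtotal = $18,350.0252
After credit = $18,350.0252 − $817 = $17,533.0252
Total = $17,533.0252 + $725 = $18,258.0252

$18,258.03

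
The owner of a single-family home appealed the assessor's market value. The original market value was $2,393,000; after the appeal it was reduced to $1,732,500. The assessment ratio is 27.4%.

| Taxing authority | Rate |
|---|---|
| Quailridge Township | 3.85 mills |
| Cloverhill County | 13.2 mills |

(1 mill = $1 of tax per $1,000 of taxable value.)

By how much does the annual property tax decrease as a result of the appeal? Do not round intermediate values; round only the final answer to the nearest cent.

Old assessed value = $2,393,000 × 0.274 = $655,682
New assessed value = $1,732,500 × 0.274 = $474,705
Combined rate = 0.00385 + 0.0132 = 0.01705
Old tax = $655,682 × 0.01705 = $11,179.3781
New tax = $474,705 × 0.01705 = $8,093.72025
Reduction = $11,179.3781 − $8,093.72025 = $3,085.65785

$3,085.66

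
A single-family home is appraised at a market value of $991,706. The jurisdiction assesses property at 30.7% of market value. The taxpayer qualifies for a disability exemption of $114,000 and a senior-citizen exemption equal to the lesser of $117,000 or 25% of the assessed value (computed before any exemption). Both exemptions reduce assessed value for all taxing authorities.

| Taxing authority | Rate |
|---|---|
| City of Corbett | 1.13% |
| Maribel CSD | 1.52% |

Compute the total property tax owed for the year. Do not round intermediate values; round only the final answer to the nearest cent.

Assessed value = $991,706 × 0.307 = $304,453.742
Senior-citizen exemption = min($117,000, 25% × $304,453.742) = min($117,000, $76,113.4355) = $76,113.4355 (percentage binds)
Taxable value = $304,453.742 − $114,000 − $76,113.4355 = $114,340.3065
City of Corbett: $114,340.3065 × 0.0113 = $1,292.04546345
Maribel CSD: $114,340.3065 × 0.0152 = $1,737.9726588
Total = $3,030.01812225

$3,030.02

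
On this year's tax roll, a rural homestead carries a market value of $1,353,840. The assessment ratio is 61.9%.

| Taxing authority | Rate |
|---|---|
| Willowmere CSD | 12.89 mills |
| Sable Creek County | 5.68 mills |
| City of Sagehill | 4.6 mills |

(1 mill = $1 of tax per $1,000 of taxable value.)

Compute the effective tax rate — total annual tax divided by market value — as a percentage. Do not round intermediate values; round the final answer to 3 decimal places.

1.434%

Assessed value = $1,353,840 × 0.619 = $838,026.96
Willowmere CSD: $838,026.96 × 0.01289 = $10,802.1675144
Sable Creek County: $838,026.96 × 0.00568 = $4,759.9931328
City of Sagehill: $838,026.96 × 0.0046 = $3,854.924016
Total tax = $19,417.0846632
Effective rate = $19,417.0846632 ÷ $1,353,840 = 1.434% of market value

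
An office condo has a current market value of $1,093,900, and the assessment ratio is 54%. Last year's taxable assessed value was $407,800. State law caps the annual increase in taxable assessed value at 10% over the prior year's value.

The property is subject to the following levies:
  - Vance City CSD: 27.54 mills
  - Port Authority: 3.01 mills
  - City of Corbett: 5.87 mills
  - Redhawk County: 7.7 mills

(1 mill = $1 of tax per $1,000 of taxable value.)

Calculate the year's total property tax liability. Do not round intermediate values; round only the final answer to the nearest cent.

Uncapped assessed value = $1,093,900 × 0.54 = $590,706
Cap limit = $407,800 × 1.1 = $448,580
Taxable assessed value = min($590,706, $448,580) = $448,580 (cap binds)
Vance City CSD: $448,580 × 0.02754 = $12,353.8932
Port Authority: $448,580 × 0.00301 = $1,350.2258
City of Corbett: $448,580 × 0.00587 = $2,633.1646
Redhawk County: $448,580 × 0.0077 = $3,454.066
Total = $19,791.3496

$19,791.35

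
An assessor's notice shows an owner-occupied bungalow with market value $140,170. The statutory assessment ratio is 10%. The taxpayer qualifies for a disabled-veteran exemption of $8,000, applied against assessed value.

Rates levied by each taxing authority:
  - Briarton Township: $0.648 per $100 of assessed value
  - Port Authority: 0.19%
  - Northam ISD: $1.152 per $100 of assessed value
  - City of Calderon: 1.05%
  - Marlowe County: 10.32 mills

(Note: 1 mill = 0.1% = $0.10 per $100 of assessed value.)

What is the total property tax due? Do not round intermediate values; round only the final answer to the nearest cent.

$245.01

Assessed value = $140,170 × 0.1 = $14,017
Taxable value = $14,017 − $8,000 = $6,017
Briarton Township: $6,017 × 0.00648 = $38.99016
Port Authority: $6,017 × 0.0019 = $11.4323
Northam ISD: $6,017 × 0.01152 = $69.31584
City of Calderon: $6,017 × 0.0105 = $63.1785
Marlowe County: $6,017 × 0.01032 = $62.09544
Total = $245.01224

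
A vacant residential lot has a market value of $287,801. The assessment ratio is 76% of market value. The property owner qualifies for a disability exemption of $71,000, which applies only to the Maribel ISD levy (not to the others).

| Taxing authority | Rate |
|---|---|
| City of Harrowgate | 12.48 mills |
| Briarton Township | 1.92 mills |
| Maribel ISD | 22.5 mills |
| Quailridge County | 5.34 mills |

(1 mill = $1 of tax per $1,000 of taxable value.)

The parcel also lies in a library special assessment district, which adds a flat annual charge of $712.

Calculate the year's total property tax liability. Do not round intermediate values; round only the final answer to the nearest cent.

Assessed value = $287,801 × 0.76 = $218,728.76
City of Harrowgate: $218,728.76 × 0.01248 = $2,729.7349248
Briarton Township: $218,728.76 × 0.00192 = $419.9592192
Maribel ISD: ($218,728.76 − $71,000) × 0.0225 = $147,728.76 × 0.0225 = $3,323.8971
Quailridge County: $218,728.76 × 0.00534 = $1,168.0115784
Levies subtotal = $7,641.6028224
Total = $7,641.6028224 + $712 = $8,353.6028224

$8,353.60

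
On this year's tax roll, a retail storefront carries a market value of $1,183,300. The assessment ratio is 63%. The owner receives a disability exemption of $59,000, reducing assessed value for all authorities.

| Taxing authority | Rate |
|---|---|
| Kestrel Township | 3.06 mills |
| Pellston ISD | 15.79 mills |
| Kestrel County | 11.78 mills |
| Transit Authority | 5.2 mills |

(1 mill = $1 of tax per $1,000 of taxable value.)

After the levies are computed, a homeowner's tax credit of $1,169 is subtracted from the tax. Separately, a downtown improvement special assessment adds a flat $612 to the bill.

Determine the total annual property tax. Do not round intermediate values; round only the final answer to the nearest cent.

$24,039.54

Assessed value = $1,183,300 × 0.63 = $745,479
Taxable value = $745,479 − $59,000 = $686,479
Kestrel Township: $686,479 × 0.00306 = $2,100.62574
Pellston ISD: $686,479 × 0.01579 = $10,839.50341
Kestrel County: $686,479 × 0.01178 = $8,086.72262
Transit Authority: $686,479 × 0.0052 = $3,569.6908
Levies subtotal = $24,596.54257
After credit = $24,596.54257 − $1,169 = $23,427.54257
Total = $23,427.54257 + $612 = $24,039.54257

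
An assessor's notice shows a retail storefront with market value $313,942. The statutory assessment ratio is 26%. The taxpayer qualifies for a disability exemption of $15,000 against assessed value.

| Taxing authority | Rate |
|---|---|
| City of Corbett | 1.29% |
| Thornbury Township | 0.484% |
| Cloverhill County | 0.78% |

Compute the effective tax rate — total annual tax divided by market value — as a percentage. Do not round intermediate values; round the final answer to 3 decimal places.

0.542%

Assessed value = $313,942 × 0.26 = $81,624.92
Taxable value = $81,624.92 − $15,000 = $66,624.92
City of Corbett: $66,624.92 × 0.0129 = $859.461468
Thornbury Township: $66,624.92 × 0.00484 = $322.4646128
Cloverhill County: $66,624.92 × 0.0078 = $519.674376
Total tax = $1,701.6004568
Effective rate = $1,701.6004568 ÷ $313,942 = 0.542% of market value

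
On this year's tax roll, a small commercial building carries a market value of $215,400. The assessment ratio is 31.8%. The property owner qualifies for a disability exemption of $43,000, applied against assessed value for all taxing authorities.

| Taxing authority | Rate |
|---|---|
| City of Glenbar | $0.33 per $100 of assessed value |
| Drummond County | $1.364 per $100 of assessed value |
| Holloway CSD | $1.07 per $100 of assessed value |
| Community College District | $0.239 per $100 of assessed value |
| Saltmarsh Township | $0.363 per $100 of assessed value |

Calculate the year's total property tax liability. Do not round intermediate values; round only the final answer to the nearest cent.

$858.24

Assessed value = $215,400 × 0.318 = $68,497.2
Taxable value = $68,497.2 − $43,000 = $25,497.2
City of Glenbar: $25,497.2 × 0.0033 = $84.14076
Drummond County: $25,497.2 × 0.01364 = $347.781808
Holloway CSD: $25,497.2 × 0.0107 = $272.82004
Community College District: $25,497.2 × 0.00239 = $60.938308
Saltmarsh Township: $25,497.2 × 0.00363 = $92.554836
Total = $84.14076 + $347.781808 + $272.82004 + $60.938308 + $92.554836 = $858.235752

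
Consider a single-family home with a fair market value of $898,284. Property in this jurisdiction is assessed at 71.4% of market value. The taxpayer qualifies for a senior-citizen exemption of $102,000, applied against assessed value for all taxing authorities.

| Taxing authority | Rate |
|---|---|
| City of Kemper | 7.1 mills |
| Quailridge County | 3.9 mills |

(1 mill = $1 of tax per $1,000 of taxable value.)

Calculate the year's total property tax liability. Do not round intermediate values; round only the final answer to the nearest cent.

$5,933.12

Assessed value = $898,284 × 0.714 = $641,374.776
Taxable value = $641,374.776 − $102,000 = $539,374.776
City of Kemper: $539,374.776 × 0.0071 = $3,829.5609096
Quailridge County: $539,374.776 × 0.0039 = $2,103.5616264
Total = $3,829.5609096 + $2,103.5616264 = $5,933.122536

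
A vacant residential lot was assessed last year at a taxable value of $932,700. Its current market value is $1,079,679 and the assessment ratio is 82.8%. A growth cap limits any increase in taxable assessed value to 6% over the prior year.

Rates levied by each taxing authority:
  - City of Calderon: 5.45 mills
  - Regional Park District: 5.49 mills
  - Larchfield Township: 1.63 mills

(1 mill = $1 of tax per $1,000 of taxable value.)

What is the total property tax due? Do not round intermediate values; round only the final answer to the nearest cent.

Uncapped assessed value = $1,079,679 × 0.828 = $893,974.212
Cap limit = $932,700 × 1.06 = $988,662
Taxable assessed value = min($893,974.212, $988,662) = $893,974.212 (cap does not bind)
City of Calderon: $893,974.212 × 0.00545 = $4,872.1594554
Regional Park District: $893,974.212 × 0.00549 = $4,907.91842388
Larchfield Township: $893,974.212 × 0.00163 = $1,457.17796556
Total = $11,237.25584484

$11,237.26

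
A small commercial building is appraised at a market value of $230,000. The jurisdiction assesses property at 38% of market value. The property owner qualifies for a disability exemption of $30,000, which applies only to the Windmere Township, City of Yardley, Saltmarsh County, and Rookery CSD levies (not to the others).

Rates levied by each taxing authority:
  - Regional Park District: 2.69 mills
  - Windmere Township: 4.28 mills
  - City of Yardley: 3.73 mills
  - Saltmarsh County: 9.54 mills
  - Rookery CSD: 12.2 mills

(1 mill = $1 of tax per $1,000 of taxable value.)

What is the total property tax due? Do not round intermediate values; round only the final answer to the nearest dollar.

$1,943

Assessed value = $230,000 × 0.38 = $87,400
Regional Park District: $87,400 × 0.00269 = $235.106
Windmere Township: ($87,400 − $30,000) × 0.00428 = $57,400 × 0.00428 = $245.672
City of Yardley: ($87,400 − $30,000) × 0.00373 = $57,400 × 0.00373 = $214.102
Saltmarsh County: ($87,400 − $30,000) × 0.00954 = $57,400 × 0.00954 = $547.596
Rookery CSD: ($87,400 − $30,000) × 0.0122 = $57,400 × 0.0122 = $700.28
Total = $1,942.756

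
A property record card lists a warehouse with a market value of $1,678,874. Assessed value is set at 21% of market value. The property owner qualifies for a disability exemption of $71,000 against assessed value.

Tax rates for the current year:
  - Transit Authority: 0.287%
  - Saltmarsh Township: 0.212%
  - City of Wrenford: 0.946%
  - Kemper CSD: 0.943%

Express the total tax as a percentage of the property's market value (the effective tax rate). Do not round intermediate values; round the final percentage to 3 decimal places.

Assessed value = $1,678,874 × 0.21 = $352,563.54
Taxable value = $352,563.54 − $71,000 = $281,563.54
Transit Authority: $281,563.54 × 0.00287 = $808.0873598
Saltmarsh Township: $281,563.54 × 0.00212 = $596.9147048
City of Wrenford: $281,563.54 × 0.00946 = $2,663.5910884
Kemper CSD: $281,563.54 × 0.00943 = $2,655.1441822
Total tax = $6,723.7373352
Effective rate = $6,723.7373352 ÷ $1,678,874 = 0.400% of market value

0.400%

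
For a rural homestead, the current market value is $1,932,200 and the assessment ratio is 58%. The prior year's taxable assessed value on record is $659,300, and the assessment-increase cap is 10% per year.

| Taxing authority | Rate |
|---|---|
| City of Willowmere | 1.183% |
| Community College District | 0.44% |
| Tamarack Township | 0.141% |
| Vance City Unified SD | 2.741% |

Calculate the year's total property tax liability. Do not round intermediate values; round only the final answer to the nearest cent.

Uncapped assessed value = $1,932,200 × 0.58 = $1,120,676
Cap limit = $659,300 × 1.1 = $725,230
Taxable assessed value = min($1,120,676, $725,230) = $725,230 (cap binds)
City of Willowmere: $725,230 × 0.01183 = $8,579.4709
Community College District: $725,230 × 0.0044 = $3,191.012
Tamarack Township: $725,230 × 0.00141 = $1,022.5743
Vance City Unified SD: $725,230 × 0.02741 = $19,878.5543
Total = $32,671.6115

$32,671.61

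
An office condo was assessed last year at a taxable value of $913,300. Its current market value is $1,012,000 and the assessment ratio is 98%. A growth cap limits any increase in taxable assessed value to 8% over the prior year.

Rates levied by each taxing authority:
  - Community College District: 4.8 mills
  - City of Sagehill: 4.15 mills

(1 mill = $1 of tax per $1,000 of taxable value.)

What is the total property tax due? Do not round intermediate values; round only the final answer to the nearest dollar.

Uncapped assessed value = $1,012,000 × 0.98 = $991,760
Cap limit = $913,300 × 1.08 = $986,364
Taxable assessed value = min($991,760, $986,364) = $986,364 (cap binds)
Community College District: $986,364 × 0.0048 = $4,734.5472
City of Sagehill: $986,364 × 0.00415 = $4,093.4106
Total = $8,827.9578

$8,828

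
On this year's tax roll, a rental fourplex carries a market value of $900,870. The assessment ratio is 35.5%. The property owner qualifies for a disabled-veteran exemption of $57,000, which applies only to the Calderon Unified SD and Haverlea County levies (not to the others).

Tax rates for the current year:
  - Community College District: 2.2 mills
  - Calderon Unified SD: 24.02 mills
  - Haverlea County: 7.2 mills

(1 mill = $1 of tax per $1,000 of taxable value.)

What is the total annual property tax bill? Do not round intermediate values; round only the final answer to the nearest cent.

$8,908.47

Assessed value = $900,870 × 0.355 = $319,808.85
Community College District: $319,808.85 × 0.0022 = $703.57947
Calderon Unified SD: ($319,808.85 − $57,000) × 0.02402 = $262,808.85 × 0.02402 = $6,312.668577
Haverlea County: ($319,808.85 − $57,000) × 0.0072 = $262,808.85 × 0.0072 = $1,892.22372
Total = $8,908.471767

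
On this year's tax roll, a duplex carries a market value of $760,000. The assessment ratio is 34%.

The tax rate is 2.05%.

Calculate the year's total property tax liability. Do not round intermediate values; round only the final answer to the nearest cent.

Assessed value = $760,000 × 0.34 = $258,400
Tax = $258,400 × 0.0205 = $5,297.2

$5,297.20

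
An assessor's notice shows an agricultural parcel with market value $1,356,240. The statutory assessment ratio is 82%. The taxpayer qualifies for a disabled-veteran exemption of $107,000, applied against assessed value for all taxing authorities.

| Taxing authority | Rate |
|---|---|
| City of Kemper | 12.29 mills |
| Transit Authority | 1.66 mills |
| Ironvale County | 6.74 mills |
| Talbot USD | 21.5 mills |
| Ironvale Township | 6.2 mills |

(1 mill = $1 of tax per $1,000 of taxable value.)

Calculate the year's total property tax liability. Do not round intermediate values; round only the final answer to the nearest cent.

Assessed value = $1,356,240 × 0.82 = $1,112,116.8
Taxable value = $1,112,116.8 − $107,000 = $1,005,116.8
City of Kemper: $1,005,116.8 × 0.01229 = $12,352.885472
Transit Authority: $1,005,116.8 × 0.00166 = $1,668.493888
Ironvale County: $1,005,116.8 × 0.00674 = $6,774.487232
Talbot USD: $1,005,116.8 × 0.0215 = $21,610.0112
Ironvale Township: $1,005,116.8 × 0.0062 = $6,231.72416
Total = $12,352.885472 + $1,668.493888 + $6,774.487232 + $21,610.0112 + $6,231.72416 = $48,637.601952

$48,637.60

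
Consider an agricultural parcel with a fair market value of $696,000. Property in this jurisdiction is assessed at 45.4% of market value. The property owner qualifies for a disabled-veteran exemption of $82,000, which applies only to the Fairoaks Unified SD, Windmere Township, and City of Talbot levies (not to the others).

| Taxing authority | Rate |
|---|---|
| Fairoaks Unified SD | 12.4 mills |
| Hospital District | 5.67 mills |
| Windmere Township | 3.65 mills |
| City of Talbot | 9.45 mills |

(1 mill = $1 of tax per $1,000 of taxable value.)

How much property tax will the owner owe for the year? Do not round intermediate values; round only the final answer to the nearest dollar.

$7,758

Assessed value = $696,000 × 0.454 = $315,984
Fairoaks Unified SD: ($315,984 − $82,000) × 0.0124 = $233,984 × 0.0124 = $2,901.4016
Hospital District: $315,984 × 0.00567 = $1,791.62928
Windmere Township: ($315,984 − $82,000) × 0.00365 = $233,984 × 0.00365 = $854.0416
City of Talbot: ($315,984 − $82,000) × 0.00945 = $233,984 × 0.00945 = $2,211.1488
Total = $7,758.22128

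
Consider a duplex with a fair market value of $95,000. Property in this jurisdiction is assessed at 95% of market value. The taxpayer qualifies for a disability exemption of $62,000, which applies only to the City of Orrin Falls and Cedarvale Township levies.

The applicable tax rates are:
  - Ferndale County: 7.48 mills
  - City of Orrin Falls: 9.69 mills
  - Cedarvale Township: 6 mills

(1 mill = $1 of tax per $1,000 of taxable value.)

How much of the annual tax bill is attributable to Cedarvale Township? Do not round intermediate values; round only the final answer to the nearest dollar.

$170

Assessed value = $95,000 × 0.95 = $90,250
Cedarvale Township taxable value = $90,250 − $62,000 = $28,250
Cedarvale Township levy = $28,250 × 0.006 = $169.5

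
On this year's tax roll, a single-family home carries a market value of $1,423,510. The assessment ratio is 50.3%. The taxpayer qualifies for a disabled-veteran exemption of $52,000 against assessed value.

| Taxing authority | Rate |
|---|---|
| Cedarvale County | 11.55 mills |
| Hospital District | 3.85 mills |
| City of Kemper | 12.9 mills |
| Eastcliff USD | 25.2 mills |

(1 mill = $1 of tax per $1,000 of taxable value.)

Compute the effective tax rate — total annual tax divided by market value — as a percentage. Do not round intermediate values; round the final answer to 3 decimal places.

2.496%

Assessed value = $1,423,510 × 0.503 = $716,025.53
Taxable value = $716,025.53 − $52,000 = $664,025.53
Cedarvale County: $664,025.53 × 0.01155 = $7,669.4948715
Hospital District: $664,025.53 × 0.00385 = $2,556.4982905
City of Kemper: $664,025.53 × 0.0129 = $8,565.929337
Eastcliff USD: $664,025.53 × 0.0252 = $16,733.443356
Total tax = $35,525.365855
Effective rate = $35,525.365855 ÷ $1,423,510 = 2.496% of market value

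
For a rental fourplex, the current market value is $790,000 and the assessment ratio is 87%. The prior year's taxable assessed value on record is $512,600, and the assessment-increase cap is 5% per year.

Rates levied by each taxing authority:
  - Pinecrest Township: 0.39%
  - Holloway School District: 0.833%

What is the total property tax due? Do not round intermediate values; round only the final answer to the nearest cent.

Uncapped assessed value = $790,000 × 0.87 = $687,300
Cap limit = $512,600 × 1.05 = $538,230
Taxable assessed value = min($687,300, $538,230) = $538,230 (cap binds)
Pinecrest Township: $538,230 × 0.0039 = $2,099.097
Holloway School District: $538,230 × 0.00833 = $4,483.4559
Total = $6,582.5529

$6,582.55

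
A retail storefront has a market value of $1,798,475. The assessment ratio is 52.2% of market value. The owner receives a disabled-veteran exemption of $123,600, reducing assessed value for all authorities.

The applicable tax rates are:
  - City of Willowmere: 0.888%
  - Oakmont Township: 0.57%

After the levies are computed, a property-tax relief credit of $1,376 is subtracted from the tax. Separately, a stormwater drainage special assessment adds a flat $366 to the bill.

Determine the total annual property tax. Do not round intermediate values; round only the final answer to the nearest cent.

Assessed value = $1,798,475 × 0.522 = $938,803.95
Taxable value = $938,803.95 − $123,600 = $815,203.95
City of Willowmere: $815,203.95 × 0.00888 = $7,239.011076
Oakmont Township: $815,203.95 × 0.0057 = $4,646.662515
Levies subtotal = $11,885.673591
After credit = $11,885.673591 − $1,376 = $10,509.673591
Total = $10,509.673591 + $366 = $10,875.673591

$10,875.67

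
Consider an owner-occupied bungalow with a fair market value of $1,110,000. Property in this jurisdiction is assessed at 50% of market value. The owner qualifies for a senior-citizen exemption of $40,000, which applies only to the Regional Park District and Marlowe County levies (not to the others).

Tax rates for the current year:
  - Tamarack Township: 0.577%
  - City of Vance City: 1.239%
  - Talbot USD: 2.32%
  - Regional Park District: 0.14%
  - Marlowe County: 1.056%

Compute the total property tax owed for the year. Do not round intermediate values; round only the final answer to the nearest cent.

$29,114.20

Assessed value = $1,110,000 × 0.5 = $555,000
Tamarack Township: $555,000 × 0.00577 = $3,202.35
City of Vance City: $555,000 × 0.01239 = $6,876.45
Talbot USD: $555,000 × 0.0232 = $12,876
Regional Park District: ($555,000 − $40,000) × 0.0014 = $515,000 × 0.0014 = $721
Marlowe County: ($555,000 − $40,000) × 0.01056 = $515,000 × 0.01056 = $5,438.4
Total = $29,114.2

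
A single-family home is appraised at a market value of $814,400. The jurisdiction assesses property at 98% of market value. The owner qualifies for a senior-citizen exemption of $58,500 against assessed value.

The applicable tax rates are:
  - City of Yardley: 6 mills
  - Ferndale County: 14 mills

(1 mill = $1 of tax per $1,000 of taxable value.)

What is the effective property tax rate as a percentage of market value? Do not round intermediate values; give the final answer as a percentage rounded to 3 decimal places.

1.816%

Assessed value = $814,400 × 0.98 = $798,112
Taxable value = $798,112 − $58,500 = $739,612
City of Yardley: $739,612 × 0.006 = $4,437.672
Ferndale County: $739,612 × 0.014 = $10,354.568
Total tax = $14,792.24
Effective rate = $14,792.24 ÷ $814,400 = 1.816% of market value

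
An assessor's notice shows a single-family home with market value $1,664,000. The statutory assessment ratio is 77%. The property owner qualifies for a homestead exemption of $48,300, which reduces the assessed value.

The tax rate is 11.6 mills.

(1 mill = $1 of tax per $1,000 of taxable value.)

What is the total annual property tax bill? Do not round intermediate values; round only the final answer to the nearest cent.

$14,302.57

Assessed value = $1,664,000 × 0.77 = $1,281,280
Taxable value = $1,281,280 − $48,300 = $1,232,980
Tax = $1,232,980 × 0.0116 = $14,302.568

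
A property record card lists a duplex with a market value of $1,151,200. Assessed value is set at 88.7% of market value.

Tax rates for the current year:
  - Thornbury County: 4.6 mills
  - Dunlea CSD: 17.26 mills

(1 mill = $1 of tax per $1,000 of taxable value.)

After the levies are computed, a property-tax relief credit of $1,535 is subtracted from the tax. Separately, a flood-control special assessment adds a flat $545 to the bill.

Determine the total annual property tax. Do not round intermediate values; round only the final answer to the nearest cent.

$21,331.56

Assessed value = $1,151,200 × 0.887 = $1,021,114.4
Thornbury County: $1,021,114.4 × 0.0046 = $4,697.12624
Dunlea CSD: $1,021,114.4 × 0.01726 = $17,624.434544
Levies subtotal = $22,321.560784
After credit = $22,321.560784 − $1,535 = $20,786.560784
Total = $20,786.560784 + $545 = $21,331.560784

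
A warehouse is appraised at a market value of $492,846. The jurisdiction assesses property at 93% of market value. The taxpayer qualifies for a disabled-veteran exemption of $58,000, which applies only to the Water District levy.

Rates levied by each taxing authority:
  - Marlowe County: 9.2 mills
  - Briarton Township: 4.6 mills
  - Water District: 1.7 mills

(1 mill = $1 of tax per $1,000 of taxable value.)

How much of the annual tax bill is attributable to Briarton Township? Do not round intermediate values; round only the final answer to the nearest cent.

$2,108.40

Assessed value = $492,846 × 0.93 = $458,346.78
Briarton Township taxable value = $458,346.78 (exemption does not apply)
Briarton Township levy = $458,346.78 × 0.0046 = $2,108.395188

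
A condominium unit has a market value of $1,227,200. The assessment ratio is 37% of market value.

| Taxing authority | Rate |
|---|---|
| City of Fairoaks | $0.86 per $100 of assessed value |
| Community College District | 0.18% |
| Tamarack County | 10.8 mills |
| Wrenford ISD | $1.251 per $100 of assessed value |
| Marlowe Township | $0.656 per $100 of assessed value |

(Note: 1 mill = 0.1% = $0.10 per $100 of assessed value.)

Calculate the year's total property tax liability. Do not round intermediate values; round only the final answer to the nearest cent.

Assessed value = $1,227,200 × 0.37 = $454,064
City of Fairoaks: $454,064 × 0.0086 = $3,904.9504
Community College District: $454,064 × 0.0018 = $817.3152
Tamarack County: $454,064 × 0.0108 = $4,903.8912
Wrenford ISD: $454,064 × 0.01251 = $5,680.34064
Marlowe Township: $454,064 × 0.00656 = $2,978.65984
Total = $18,285.15728

$18,285.16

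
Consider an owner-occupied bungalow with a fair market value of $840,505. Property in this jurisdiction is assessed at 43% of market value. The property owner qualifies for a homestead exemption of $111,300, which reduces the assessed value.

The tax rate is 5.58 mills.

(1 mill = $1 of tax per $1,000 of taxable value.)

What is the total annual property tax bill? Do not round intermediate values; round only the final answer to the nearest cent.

Assessed value = $840,505 × 0.43 = $361,417.15
Taxable value = $361,417.15 − $111,300 = $250,117.15
Tax = $250,117.15 × 0.00558 = $1,395.653697

$1,395.65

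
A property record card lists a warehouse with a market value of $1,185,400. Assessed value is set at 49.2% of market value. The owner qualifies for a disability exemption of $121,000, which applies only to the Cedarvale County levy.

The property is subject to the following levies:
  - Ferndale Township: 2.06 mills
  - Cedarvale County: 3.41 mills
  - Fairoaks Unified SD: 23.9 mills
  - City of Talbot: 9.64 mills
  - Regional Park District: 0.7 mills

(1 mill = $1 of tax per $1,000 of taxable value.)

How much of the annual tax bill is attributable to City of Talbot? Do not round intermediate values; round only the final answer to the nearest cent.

Assessed value = $1,185,400 × 0.492 = $583,216.8
City of Talbot taxable value = $583,216.8 (exemption does not apply)
City of Talbot levy = $583,216.8 × 0.00964 = $5,622.209952

$5,622.21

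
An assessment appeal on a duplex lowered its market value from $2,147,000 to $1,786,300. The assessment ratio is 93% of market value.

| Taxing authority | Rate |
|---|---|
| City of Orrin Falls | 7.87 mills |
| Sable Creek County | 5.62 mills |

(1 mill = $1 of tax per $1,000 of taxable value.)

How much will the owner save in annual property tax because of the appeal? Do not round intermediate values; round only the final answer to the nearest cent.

$4,525.23

Old assessed value = $2,147,000 × 0.93 = $1,996,710
New assessed value = $1,786,300 × 0.93 = $1,661,259
Combined rate = 0.00787 + 0.00562 = 0.01349
Old tax = $1,996,710 × 0.01349 = $26,935.6179
New tax = $1,661,259 × 0.01349 = $22,410.38391
Reduction = $26,935.6179 − $22,410.38391 = $4,525.23399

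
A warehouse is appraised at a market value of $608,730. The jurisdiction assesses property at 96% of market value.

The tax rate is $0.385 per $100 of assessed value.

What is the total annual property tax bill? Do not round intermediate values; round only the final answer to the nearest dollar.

Assessed value = $608,730 × 0.96 = $584,380.8
Tax = $584,380.8 × 0.00385 = $2,249.86608

$2,250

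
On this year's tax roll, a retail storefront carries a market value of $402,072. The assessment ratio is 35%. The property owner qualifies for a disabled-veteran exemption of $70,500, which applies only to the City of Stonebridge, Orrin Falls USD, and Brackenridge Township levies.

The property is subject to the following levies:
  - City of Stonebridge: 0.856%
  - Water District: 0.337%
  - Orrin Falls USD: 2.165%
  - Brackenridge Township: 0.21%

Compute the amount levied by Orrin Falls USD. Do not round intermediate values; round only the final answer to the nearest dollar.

Assessed value = $402,072 × 0.35 = $140,725.2
Orrin Falls USD taxable value = $140,725.2 − $70,500 = $70,225.2
Orrin Falls USD levy = $70,225.2 × 0.02165 = $1,520.37558

$1,520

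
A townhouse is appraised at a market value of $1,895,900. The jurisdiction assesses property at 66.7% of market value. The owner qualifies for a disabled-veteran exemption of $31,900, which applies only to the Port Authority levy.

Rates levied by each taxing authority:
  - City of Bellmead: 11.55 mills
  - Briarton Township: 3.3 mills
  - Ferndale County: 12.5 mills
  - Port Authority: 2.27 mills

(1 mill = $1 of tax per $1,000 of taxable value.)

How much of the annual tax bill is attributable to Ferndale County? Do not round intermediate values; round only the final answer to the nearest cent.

Assessed value = $1,895,900 × 0.667 = $1,264,565.3
Ferndale County taxable value = $1,264,565.3 (exemption does not apply)
Ferndale County levy = $1,264,565.3 × 0.0125 = $15,807.06625

$15,807.07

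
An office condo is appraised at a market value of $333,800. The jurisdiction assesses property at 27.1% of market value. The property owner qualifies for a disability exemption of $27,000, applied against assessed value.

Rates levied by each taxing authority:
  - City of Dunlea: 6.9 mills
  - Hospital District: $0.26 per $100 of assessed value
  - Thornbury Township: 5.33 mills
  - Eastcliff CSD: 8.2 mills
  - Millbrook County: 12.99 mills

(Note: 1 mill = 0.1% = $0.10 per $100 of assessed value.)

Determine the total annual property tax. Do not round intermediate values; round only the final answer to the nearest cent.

$2,285.82

Assessed value = $333,800 × 0.271 = $90,459.8
Taxable value = $90,459.8 − $27,000 = $63,459.8
City of Dunlea: $63,459.8 × 0.0069 = $437.87262
Hospital District: $63,459.8 × 0.0026 = $164.99548
Thornbury Township: $63,459.8 × 0.00533 = $338.240734
Eastcliff CSD: $63,459.8 × 0.0082 = $520.37036
Millbrook County: $63,459.8 × 0.01299 = $824.342802
Total = $2,285.821996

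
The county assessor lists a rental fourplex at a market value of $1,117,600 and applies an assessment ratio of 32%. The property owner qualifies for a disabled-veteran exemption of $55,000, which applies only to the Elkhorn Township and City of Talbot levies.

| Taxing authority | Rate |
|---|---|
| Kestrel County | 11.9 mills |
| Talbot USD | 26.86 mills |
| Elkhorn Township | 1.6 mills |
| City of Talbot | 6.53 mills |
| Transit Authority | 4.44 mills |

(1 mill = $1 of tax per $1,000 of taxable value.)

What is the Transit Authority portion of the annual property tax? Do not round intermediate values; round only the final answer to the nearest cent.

$1,587.89

Assessed value = $1,117,600 × 0.32 = $357,632
Transit Authority taxable value = $357,632 (exemption does not apply)
Transit Authority levy = $357,632 × 0.00444 = $1,587.88608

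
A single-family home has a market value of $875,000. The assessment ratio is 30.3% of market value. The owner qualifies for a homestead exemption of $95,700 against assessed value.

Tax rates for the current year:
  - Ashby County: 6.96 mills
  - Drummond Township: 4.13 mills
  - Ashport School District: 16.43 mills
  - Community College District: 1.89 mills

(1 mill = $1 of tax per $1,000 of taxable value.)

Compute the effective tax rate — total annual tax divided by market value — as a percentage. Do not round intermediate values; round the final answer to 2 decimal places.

Assessed value = $875,000 × 0.303 = $265,125
Taxable value = $265,125 − $95,700 = $169,425
Ashby County: $169,425 × 0.00696 = $1,179.198
Drummond Township: $169,425 × 0.00413 = $699.72525
Ashport School District: $169,425 × 0.01643 = $2,783.65275
Community College District: $169,425 × 0.00189 = $320.21325
Total tax = $4,982.78925
Effective rate = $4,982.78925 ÷ $875,000 = 0.57% of market value

0.57%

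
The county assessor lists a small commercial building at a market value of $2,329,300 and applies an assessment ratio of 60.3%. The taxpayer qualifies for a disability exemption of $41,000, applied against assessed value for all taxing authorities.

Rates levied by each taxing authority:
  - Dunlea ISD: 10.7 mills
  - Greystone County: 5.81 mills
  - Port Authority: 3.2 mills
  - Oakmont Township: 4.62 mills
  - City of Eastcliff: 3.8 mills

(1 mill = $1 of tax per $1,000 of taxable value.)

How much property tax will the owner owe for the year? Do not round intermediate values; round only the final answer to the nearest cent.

Assessed value = $2,329,300 × 0.603 = $1,404,567.9
Taxable value = $1,404,567.9 − $41,000 = $1,363,567.9
Dunlea ISD: $1,363,567.9 × 0.0107 = $14,590.17653
Greystone County: $1,363,567.9 × 0.00581 = $7,922.329499
Port Authority: $1,363,567.9 × 0.0032 = $4,363.41728
Oakmont Township: $1,363,567.9 × 0.00462 = $6,299.683698
City of Eastcliff: $1,363,567.9 × 0.0038 = $5,181.55802
Total = $14,590.17653 + $7,922.329499 + $4,363.41728 + $6,299.683698 + $5,181.55802 = $38,357.165027

$38,357.17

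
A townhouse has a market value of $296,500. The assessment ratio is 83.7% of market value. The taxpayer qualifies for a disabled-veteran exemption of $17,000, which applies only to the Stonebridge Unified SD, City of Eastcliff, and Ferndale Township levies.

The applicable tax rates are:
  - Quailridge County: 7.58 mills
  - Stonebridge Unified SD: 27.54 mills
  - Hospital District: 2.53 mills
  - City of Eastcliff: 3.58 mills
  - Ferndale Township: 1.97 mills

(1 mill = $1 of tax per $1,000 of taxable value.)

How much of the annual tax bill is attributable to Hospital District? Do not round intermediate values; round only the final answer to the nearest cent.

$627.87

Assessed value = $296,500 × 0.837 = $248,170.5
Hospital District taxable value = $248,170.5 (exemption does not apply)
Hospital District levy = $248,170.5 × 0.00253 = $627.871365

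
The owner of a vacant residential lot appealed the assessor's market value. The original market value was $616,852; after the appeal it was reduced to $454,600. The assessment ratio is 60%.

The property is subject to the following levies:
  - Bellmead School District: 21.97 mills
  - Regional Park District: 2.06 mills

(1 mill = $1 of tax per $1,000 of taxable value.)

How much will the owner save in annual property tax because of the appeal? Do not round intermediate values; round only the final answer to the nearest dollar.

Old assessed value = $616,852 × 0.6 = $370,111.2
New assessed value = $454,600 × 0.6 = $272,760
Combined rate = 0.02197 + 0.00206 = 0.02403
Old tax = $370,111.2 × 0.02403 = $8,893.772136
New tax = $272,760 × 0.02403 = $6,554.4228
Reduction = $8,893.772136 − $6,554.4228 = $2,339.349336

$2,339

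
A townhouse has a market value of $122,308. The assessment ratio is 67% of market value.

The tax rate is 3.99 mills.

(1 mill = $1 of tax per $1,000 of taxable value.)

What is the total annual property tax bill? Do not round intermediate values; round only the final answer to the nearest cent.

Assessed value = $122,308 × 0.67 = $81,946.36
Tax = $81,946.36 × 0.00399 = $326.9659764

$326.97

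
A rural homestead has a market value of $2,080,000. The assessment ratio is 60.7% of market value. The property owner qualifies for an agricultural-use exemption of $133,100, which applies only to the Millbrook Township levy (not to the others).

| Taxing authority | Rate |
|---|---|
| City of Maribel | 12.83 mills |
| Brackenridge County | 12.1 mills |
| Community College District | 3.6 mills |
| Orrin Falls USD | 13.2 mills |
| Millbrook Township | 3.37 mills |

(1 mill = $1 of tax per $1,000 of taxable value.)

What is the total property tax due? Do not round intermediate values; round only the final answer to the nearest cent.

$56,492.91

Assessed value = $2,080,000 × 0.607 = $1,262,560
City of Maribel: $1,262,560 × 0.01283 = $16,198.6448
Brackenridge County: $1,262,560 × 0.0121 = $15,276.976
Community College District: $1,262,560 × 0.0036 = $4,545.216
Orrin Falls USD: $1,262,560 × 0.0132 = $16,665.792
Millbrook Township: ($1,262,560 − $133,100) × 0.00337 = $1,129,460 × 0.00337 = $3,806.2802
Total = $56,492.909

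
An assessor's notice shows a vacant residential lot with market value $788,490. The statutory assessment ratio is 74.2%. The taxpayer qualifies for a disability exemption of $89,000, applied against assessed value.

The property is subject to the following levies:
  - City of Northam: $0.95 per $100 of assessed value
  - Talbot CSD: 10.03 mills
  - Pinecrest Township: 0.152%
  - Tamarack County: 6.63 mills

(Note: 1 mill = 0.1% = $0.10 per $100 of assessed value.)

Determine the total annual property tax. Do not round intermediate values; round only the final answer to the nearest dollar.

Assessed value = $788,490 × 0.742 = $585,059.58
Taxable value = $585,059.58 − $89,000 = $496,059.58
City of Northam: $496,059.58 × 0.0095 = $4,712.56601
Talbot CSD: $496,059.58 × 0.01003 = $4,975.4775874
Pinecrest Township: $496,059.58 × 0.00152 = $754.0105616
Tamarack County: $496,059.58 × 0.00663 = $3,288.8750154
Total = $13,730.9291744

$13,731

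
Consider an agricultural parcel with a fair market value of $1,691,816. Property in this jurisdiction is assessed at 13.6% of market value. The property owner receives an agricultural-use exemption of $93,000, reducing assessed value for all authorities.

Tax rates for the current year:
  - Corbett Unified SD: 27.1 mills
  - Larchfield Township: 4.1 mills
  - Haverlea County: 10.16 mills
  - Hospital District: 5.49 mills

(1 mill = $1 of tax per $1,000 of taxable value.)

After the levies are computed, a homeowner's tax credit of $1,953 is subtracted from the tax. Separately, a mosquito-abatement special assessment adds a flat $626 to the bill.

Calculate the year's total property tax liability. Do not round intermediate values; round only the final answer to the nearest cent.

Assessed value = $1,691,816 × 0.136 = $230,086.976
Taxable value = $230,086.976 − $93,000 = $137,086.976
Corbett Unified SD: $137,086.976 × 0.0271 = $3,715.0570496
Larchfield Township: $137,086.976 × 0.0041 = $562.0566016
Haverlea County: $137,086.976 × 0.01016 = $1,392.80367616
Hospital District: $137,086.976 × 0.00549 = $752.60749824
Levies subtotal = $6,422.5248256
After credit = $6,422.5248256 − $1,953 = $4,469.5248256
Total = $4,469.5248256 + $626 = $5,095.5248256

$5,095.52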